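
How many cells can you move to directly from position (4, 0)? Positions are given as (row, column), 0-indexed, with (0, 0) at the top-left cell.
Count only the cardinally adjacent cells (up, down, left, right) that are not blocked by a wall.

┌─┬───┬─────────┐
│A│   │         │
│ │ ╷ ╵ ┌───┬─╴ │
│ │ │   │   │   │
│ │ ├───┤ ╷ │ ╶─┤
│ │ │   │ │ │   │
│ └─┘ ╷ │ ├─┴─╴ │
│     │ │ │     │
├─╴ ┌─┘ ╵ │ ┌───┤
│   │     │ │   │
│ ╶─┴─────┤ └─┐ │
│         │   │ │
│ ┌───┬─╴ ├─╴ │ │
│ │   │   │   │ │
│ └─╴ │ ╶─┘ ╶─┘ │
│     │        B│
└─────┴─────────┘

Checking passable neighbors of (4, 0):
Neighbors: (5, 0), (4, 1)
Count: 2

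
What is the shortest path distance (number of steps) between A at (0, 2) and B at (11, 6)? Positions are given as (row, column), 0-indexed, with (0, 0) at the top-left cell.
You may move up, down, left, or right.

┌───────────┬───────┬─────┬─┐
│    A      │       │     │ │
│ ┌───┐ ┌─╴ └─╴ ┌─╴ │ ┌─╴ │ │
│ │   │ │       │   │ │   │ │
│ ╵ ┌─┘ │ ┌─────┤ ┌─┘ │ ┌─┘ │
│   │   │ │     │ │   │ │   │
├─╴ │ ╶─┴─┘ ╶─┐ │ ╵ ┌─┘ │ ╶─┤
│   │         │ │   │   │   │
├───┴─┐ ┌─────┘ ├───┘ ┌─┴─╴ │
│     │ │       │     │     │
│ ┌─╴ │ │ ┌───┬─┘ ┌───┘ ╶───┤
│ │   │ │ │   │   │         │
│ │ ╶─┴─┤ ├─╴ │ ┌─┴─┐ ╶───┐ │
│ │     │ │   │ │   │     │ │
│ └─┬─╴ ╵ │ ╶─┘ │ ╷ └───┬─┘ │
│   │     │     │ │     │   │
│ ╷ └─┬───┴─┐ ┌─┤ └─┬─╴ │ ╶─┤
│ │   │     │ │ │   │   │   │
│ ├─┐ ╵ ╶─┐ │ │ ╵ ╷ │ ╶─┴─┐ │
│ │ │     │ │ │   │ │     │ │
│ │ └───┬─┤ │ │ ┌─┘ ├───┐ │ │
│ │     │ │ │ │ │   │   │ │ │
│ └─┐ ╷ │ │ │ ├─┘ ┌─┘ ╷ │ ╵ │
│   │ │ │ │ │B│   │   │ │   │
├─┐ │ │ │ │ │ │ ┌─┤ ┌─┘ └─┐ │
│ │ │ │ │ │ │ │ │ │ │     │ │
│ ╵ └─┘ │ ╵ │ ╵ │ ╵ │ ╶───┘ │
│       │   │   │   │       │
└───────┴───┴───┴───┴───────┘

Finding path from (0, 2) to (11, 6):
Path: (0,2) → (0,3) → (0,4) → (0,5) → (1,5) → (1,6) → (1,7) → (0,7) → (0,8) → (0,9) → (1,9) → (1,8) → (2,8) → (3,8) → (3,9) → (2,9) → (2,10) → (1,10) → (0,10) → (0,11) → (0,12) → (1,12) → (1,11) → (2,11) → (3,11) → (3,10) → (4,10) → (4,9) → (4,8) → (5,8) → (5,7) → (6,7) → (7,7) → (7,6) → (8,6) → (9,6) → (10,6) → (11,6)
Distance: 37 steps

Solution:

┌───────────┬───────┬─────┬─┐
│    A → → ↓│  ↱ → ↓│↱ → ↓│ │
│ ┌───┐ ┌─╴ └─╴ ┌─╴ │ ┌─╴ │ │
│ │   │ │  ↳ → ↑│↓ ↲│↑│↓ ↲│ │
│ ╵ ┌─┘ │ ┌─────┤ ┌─┘ │ ┌─┘ │
│   │   │ │     │↓│↱ ↑│↓│   │
├─╴ │ ╶─┴─┘ ╶─┐ │ ╵ ┌─┘ │ ╶─┤
│   │         │ │↳ ↑│↓ ↲│   │
├───┴─┐ ┌─────┘ ├───┘ ┌─┴─╴ │
│     │ │       │↓ ← ↲│     │
│ ┌─╴ │ │ ┌───┬─┘ ┌───┘ ╶───┤
│ │   │ │ │   │↓ ↲│         │
│ │ ╶─┴─┤ ├─╴ │ ┌─┴─┐ ╶───┐ │
│ │     │ │   │↓│   │     │ │
│ └─┬─╴ ╵ │ ╶─┘ │ ╷ └───┬─┘ │
│   │     │  ↓ ↲│ │     │   │
│ ╷ └─┬───┴─┐ ┌─┤ └─┬─╴ │ ╶─┤
│ │   │     │↓│ │   │   │   │
│ ├─┐ ╵ ╶─┐ │ │ ╵ ╷ │ ╶─┴─┐ │
│ │ │     │ │↓│   │ │     │ │
│ │ └───┬─┤ │ │ ┌─┘ ├───┐ │ │
│ │     │ │ │↓│ │   │   │ │ │
│ └─┐ ╷ │ │ │ ├─┘ ┌─┘ ╷ │ ╵ │
│   │ │ │ │ │B│   │   │ │   │
├─┐ │ │ │ │ │ │ ┌─┤ ┌─┘ └─┐ │
│ │ │ │ │ │ │ │ │ │ │     │ │
│ ╵ └─┘ │ ╵ │ ╵ │ ╵ │ ╶───┘ │
│       │   │   │   │       │
└───────┴───┴───┴───┴───────┘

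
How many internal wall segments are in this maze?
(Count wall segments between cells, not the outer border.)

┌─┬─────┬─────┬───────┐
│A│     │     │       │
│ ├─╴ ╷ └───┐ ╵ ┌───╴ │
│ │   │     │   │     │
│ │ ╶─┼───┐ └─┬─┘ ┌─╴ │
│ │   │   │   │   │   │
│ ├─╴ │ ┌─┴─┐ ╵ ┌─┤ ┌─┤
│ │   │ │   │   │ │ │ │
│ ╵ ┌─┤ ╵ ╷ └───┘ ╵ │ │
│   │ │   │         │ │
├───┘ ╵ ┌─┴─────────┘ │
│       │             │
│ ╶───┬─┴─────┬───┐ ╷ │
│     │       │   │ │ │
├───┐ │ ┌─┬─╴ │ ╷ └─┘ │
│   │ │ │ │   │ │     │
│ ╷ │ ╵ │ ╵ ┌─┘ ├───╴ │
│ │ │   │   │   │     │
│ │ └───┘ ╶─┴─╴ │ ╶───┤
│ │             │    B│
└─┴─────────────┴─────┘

Counting internal wall segments:
Total internal walls: 90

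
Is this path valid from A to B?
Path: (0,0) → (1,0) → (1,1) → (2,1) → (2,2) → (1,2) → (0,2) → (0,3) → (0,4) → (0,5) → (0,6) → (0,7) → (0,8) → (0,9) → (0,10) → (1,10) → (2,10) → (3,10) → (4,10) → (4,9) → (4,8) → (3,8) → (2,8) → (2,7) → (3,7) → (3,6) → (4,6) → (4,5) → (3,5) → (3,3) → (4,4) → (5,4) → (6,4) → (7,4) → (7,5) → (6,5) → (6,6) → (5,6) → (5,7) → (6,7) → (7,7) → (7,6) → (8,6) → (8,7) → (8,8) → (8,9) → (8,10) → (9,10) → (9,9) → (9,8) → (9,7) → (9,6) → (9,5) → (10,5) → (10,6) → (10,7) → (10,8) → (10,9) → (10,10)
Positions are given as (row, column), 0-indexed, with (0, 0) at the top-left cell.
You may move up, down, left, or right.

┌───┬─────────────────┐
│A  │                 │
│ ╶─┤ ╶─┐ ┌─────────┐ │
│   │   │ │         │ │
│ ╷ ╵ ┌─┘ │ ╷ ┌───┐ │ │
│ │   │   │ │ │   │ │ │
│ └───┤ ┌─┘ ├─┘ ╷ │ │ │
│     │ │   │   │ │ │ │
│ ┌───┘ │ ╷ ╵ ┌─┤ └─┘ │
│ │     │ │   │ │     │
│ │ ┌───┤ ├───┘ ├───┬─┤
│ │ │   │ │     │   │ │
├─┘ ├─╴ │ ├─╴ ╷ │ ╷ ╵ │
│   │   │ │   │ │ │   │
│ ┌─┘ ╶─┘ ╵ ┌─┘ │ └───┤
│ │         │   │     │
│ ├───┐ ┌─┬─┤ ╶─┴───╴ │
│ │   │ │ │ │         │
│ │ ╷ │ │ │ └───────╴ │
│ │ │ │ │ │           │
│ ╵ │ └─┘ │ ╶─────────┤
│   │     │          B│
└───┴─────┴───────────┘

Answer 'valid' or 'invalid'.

Checking path validity:
Result: Invalid move at step 29: cannot move from (3, 5) to (3, 3).

invalid

Correct solution:

┌───┬─────────────────┐
│A  │↱ → → → → → → → ↓│
│ ╶─┤ ╶─┐ ┌─────────┐ │
│↳ ↓│↑  │ │         │↓│
│ ╷ ╵ ┌─┘ │ ╷ ┌───┐ │ │
│ │↳ ↑│   │ │ │↓ ↰│ │↓│
│ └───┤ ┌─┘ ├─┘ ╷ │ │ │
│     │ │↓ ↰│↓ ↲│↑│ │↓│
│ ┌───┘ │ ╷ ╵ ┌─┤ └─┘ │
│ │     │↓│↑ ↲│ │↑ ← ↲│
│ │ ┌───┤ ├───┘ ├───┬─┤
│ │ │   │↓│  ↱ ↓│   │ │
├─┘ ├─╴ │ ├─╴ ╷ │ ╷ ╵ │
│   │   │↓│↱ ↑│↓│ │   │
│ ┌─┘ ╶─┘ ╵ ┌─┘ │ └───┤
│ │      ↳ ↑│↓ ↲│     │
│ ├───┐ ┌─┬─┤ ╶─┴───╴ │
│ │   │ │ │ │↳ → → → ↓│
│ │ ╷ │ │ │ └───────╴ │
│ │ │ │ │ │↓ ← ← ← ← ↲│
│ ╵ │ └─┘ │ ╶─────────┤
│   │     │↳ → → → → B│
└───┴─────┴───────────┘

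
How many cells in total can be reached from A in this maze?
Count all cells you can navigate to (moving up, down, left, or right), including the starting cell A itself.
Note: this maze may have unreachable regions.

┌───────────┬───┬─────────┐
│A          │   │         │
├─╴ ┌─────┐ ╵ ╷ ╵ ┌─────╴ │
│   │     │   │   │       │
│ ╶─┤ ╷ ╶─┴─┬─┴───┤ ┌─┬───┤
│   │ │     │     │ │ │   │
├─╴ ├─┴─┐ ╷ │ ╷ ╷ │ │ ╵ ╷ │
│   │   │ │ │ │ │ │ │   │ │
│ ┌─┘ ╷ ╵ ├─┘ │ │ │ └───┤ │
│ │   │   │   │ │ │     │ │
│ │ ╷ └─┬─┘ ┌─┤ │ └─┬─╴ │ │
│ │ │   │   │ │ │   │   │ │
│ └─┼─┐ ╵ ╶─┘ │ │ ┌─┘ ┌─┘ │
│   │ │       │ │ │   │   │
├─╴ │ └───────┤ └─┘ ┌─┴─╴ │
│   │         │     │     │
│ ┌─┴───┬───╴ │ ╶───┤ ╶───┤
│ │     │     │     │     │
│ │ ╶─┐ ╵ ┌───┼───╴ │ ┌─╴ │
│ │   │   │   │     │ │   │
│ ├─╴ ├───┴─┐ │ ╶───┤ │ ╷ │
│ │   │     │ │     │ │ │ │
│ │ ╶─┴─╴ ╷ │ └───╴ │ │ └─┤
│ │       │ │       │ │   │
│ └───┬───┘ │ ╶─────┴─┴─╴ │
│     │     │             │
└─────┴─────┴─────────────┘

Using BFS/flood-fill to find all reachable cells from A:
Maze size: 13 × 13 = 169 total cells
29 cell(s) are walled off and cannot be reached from A.
Reachable cells: 140

Reachable region (· marks reachable cells):

┌───────────┬───┬─────────┐
│A · · · · ·│· ·│· · · · ·│
├─╴ ┌─────┐ ╵ ╷ ╵ ┌─────╴ │
│· ·│· · ·│· ·│· ·│· · · ·│
│ ╶─┤ ╷ ╶─┴─┬─┴───┤ ┌─┬───┤
│· ·│·│· · ·│· · ·│·│·│· ·│
├─╴ ├─┴─┐ ╷ │ ╷ ╷ │ │ ╵ ╷ │
│· ·│· ·│·│·│·│·│·│·│· ·│·│
│ ┌─┘ ╷ ╵ ├─┘ │ │ │ └───┤ │
│·│· ·│· ·│· ·│·│·│· · ·│·│
│ │ ╷ └─┬─┘ ┌─┤ │ └─┬─╴ │ │
│·│·│· ·│· ·│·│·│· ·│· ·│·│
│ └─┼─┐ ╵ ╶─┘ │ │ ┌─┘ ┌─┘ │
│· ·│ │· · · ·│·│·│· ·│· ·│
├─╴ │ └───────┤ └─┘ ┌─┴─╴ │
│· ·│         │· · ·│· · ·│
│ ┌─┴───┬───╴ │ ╶───┤ ╶───┤
│·│     │     │· · ·│· · ·│
│ │ ╶─┐ ╵ ┌───┼───╴ │ ┌─╴ │
│·│   │   │· ·│· · ·│·│· ·│
│ ├─╴ ├───┴─┐ │ ╶───┤ │ ╷ │
│·│   │     │·│· · ·│·│·│·│
│ │ ╶─┴─╴ ╷ │ └───╴ │ │ └─┤
│·│       │ │· · · ·│·│· ·│
│ └───┬───┘ │ ╶─────┴─┴─╴ │
│· · ·│     │· · · · · · ·│
└─────┴─────┴─────────────┘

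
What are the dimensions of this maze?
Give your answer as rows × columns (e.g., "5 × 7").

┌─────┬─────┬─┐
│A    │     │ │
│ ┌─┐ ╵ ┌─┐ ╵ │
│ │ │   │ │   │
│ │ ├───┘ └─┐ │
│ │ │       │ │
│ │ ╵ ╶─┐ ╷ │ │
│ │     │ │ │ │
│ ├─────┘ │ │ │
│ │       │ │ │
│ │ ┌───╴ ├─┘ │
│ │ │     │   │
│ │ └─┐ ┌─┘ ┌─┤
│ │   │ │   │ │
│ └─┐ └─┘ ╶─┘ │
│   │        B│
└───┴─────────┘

Counting the maze dimensions:
Rows (vertical): 8
Columns (horizontal): 7
Dimensions: 8 × 7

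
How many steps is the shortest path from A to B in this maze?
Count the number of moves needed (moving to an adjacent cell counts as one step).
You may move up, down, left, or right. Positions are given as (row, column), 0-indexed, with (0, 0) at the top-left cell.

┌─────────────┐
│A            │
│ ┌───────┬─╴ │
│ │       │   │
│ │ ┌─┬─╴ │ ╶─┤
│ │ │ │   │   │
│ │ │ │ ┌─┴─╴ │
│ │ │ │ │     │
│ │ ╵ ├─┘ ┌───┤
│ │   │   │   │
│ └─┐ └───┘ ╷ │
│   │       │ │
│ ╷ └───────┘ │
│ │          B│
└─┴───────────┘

Using BFS to find shortest path:
Start: (0, 0), End: (6, 6)
Path found:
(0,0) → (1,0) → (2,0) → (3,0) → (4,0) → (5,0) → (5,1) → (6,1) → (6,2) → (6,3) → (6,4) → (6,5) → (6,6)
Number of steps: 12

Solution:

┌─────────────┐
│A            │
│ ┌───────┬─╴ │
│↓│       │   │
│ │ ┌─┬─╴ │ ╶─┤
│↓│ │ │   │   │
│ │ │ │ ┌─┴─╴ │
│↓│ │ │ │     │
│ │ ╵ ├─┘ ┌───┤
│↓│   │   │   │
│ └─┐ └───┘ ╷ │
│↳ ↓│       │ │
│ ╷ └───────┘ │
│ │↳ → → → → B│
└─┴───────────┘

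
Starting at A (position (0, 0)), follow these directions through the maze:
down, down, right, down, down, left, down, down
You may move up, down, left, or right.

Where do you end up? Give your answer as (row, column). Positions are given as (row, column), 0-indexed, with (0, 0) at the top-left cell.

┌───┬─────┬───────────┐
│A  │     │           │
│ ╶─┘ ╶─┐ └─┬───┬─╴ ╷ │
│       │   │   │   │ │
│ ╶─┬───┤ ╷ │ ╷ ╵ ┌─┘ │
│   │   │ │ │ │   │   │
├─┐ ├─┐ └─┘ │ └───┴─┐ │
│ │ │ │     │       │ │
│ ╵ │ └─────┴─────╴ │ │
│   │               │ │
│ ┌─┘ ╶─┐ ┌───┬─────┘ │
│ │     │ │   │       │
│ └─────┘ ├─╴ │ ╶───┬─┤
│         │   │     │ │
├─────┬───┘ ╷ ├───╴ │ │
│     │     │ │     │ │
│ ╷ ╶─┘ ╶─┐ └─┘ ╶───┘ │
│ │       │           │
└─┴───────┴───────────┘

Following directions step by step:
Start: (0, 0)
  down: (0, 0) → (1, 0)
  down: (1, 0) → (2, 0)
  right: (2, 0) → (2, 1)
  down: (2, 1) → (3, 1)
  down: (3, 1) → (4, 1)
  left: (4, 1) → (4, 0)
  down: (4, 0) → (5, 0)
  down: (5, 0) → (6, 0)
Final position: (6, 0)

Path taken:

┌───┬─────┬───────────┐
│A  │     │           │
│ ╶─┘ ╶─┐ └─┬───┬─╴ ╷ │
│↓      │   │   │   │ │
│ ╶─┬───┤ ╷ │ ╷ ╵ ┌─┘ │
│↳ ↓│   │ │ │ │   │   │
├─┐ ├─┐ └─┘ │ └───┴─┐ │
│ │↓│ │     │       │ │
│ ╵ │ └─────┴─────╴ │ │
│↓ ↲│               │ │
│ ┌─┘ ╶─┐ ┌───┬─────┘ │
│↓│     │ │   │       │
│ └─────┘ ├─╴ │ ╶───┬─┤
│B        │   │     │ │
├─────┬───┘ ╷ ├───╴ │ │
│     │     │ │     │ │
│ ╷ ╶─┘ ╶─┐ └─┘ ╶───┘ │
│ │       │           │
└─┴───────┴───────────┘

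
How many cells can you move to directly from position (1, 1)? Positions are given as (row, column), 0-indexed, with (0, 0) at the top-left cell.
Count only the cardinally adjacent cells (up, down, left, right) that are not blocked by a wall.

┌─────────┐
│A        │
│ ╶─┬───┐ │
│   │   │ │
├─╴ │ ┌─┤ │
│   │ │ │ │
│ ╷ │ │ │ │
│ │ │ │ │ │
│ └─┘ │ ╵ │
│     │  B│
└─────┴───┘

Checking passable neighbors of (1, 1):
Neighbors: (2, 1), (1, 0)
Count: 2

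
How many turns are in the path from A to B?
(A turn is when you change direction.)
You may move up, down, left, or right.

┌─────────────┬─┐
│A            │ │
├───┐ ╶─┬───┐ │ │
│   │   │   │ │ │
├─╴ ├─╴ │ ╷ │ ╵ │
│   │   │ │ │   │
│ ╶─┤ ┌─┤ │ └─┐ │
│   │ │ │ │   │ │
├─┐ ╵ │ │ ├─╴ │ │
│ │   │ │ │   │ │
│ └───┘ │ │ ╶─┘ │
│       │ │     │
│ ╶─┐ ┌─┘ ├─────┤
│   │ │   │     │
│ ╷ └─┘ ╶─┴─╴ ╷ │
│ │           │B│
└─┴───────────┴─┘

Directions: right, right, right, right, right, right, down, down, right, down, down, down, left, left, up, right, up, left, up, up, left, down, down, down, down, down, left, down, right, right, right, up, right, down
Number of turns: 17

Solution:

┌─────────────┬─┐
│A → → → → → ↓│ │
├───┐ ╶─┬───┐ │ │
│   │   │↓ ↰│↓│ │
├─╴ ├─╴ │ ╷ │ ╵ │
│   │   │↓│↑│↳ ↓│
│ ╶─┤ ┌─┤ │ └─┐ │
│   │ │ │↓│↑ ↰│↓│
├─┐ ╵ │ │ ├─╴ │ │
│ │   │ │↓│↱ ↑│↓│
│ └───┘ │ │ ╶─┘ │
│       │↓│↑ ← ↲│
│ ╶─┐ ┌─┘ ├─────┤
│   │ │↓ ↲│  ↱ ↓│
│ ╷ └─┘ ╶─┴─╴ ╷ │
│ │    ↳ → → ↑│B│
└─┴───────────┴─┘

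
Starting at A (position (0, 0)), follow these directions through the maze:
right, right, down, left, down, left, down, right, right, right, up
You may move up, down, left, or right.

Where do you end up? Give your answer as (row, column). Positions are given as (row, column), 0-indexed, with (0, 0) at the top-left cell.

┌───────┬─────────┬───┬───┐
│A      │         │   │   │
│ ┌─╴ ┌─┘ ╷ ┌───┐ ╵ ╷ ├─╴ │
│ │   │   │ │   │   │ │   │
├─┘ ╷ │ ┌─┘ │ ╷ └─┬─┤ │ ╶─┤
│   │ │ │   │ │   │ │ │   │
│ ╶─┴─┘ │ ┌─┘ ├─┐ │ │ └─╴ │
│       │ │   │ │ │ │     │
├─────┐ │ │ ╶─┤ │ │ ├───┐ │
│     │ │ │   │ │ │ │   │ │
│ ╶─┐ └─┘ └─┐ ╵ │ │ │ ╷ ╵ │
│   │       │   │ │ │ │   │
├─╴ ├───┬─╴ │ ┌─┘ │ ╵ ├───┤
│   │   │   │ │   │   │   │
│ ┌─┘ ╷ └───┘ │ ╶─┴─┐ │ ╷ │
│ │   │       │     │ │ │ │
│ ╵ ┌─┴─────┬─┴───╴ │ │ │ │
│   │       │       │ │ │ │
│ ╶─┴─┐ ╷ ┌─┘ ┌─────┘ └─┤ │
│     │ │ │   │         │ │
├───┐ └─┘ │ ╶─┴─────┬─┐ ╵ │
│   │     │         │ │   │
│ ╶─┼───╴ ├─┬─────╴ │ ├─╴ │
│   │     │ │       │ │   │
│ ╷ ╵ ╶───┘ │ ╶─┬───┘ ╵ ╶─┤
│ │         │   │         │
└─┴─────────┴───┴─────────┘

Following directions step by step:
Start: (0, 0)
  right: (0, 0) → (0, 1)
  right: (0, 1) → (0, 2)
  down: (0, 2) → (1, 2)
  left: (1, 2) → (1, 1)
  down: (1, 1) → (2, 1)
  left: (2, 1) → (2, 0)
  down: (2, 0) → (3, 0)
  right: (3, 0) → (3, 1)
  right: (3, 1) → (3, 2)
  right: (3, 2) → (3, 3)
  up: (3, 3) → (2, 3)
Final position: (2, 3)

Path taken:

┌───────┬─────────┬───┬───┐
│A → ↓  │         │   │   │
│ ┌─╴ ┌─┘ ╷ ┌───┐ ╵ ╷ ├─╴ │
│ │↓ ↲│   │ │   │   │ │   │
├─┘ ╷ │ ┌─┘ │ ╷ └─┬─┤ │ ╶─┤
│↓ ↲│ │B│   │ │   │ │ │   │
│ ╶─┴─┘ │ ┌─┘ ├─┐ │ │ └─╴ │
│↳ → → ↑│ │   │ │ │ │     │
├─────┐ │ │ ╶─┤ │ │ ├───┐ │
│     │ │ │   │ │ │ │   │ │
│ ╶─┐ └─┘ └─┐ ╵ │ │ │ ╷ ╵ │
│   │       │   │ │ │ │   │
├─╴ ├───┬─╴ │ ┌─┘ │ ╵ ├───┤
│   │   │   │ │   │   │   │
│ ┌─┘ ╷ └───┘ │ ╶─┴─┐ │ ╷ │
│ │   │       │     │ │ │ │
│ ╵ ┌─┴─────┬─┴───╴ │ │ │ │
│   │       │       │ │ │ │
│ ╶─┴─┐ ╷ ┌─┘ ┌─────┘ └─┤ │
│     │ │ │   │         │ │
├───┐ └─┘ │ ╶─┴─────┬─┐ ╵ │
│   │     │         │ │   │
│ ╶─┼───╴ ├─┬─────╴ │ ├─╴ │
│   │     │ │       │ │   │
│ ╷ ╵ ╶───┘ │ ╶─┬───┘ ╵ ╶─┤
│ │         │   │         │
└─┴─────────┴───┴─────────┘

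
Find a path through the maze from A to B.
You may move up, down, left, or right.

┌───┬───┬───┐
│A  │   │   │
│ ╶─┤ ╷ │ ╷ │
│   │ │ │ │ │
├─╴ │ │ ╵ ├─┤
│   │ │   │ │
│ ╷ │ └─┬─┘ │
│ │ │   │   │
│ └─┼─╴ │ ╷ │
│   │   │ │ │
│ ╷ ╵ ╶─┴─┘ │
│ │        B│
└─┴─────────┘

Finding the shortest path through the maze:
Path length: 12 steps
Directions: down → right → down → left → down → down → right → down → right → right → right → right

Solution:

┌───┬───┬───┐
│A  │   │   │
│ ╶─┤ ╷ │ ╷ │
│↳ ↓│ │ │ │ │
├─╴ │ │ ╵ ├─┤
│↓ ↲│ │   │ │
│ ╷ │ └─┬─┘ │
│↓│ │   │   │
│ └─┼─╴ │ ╷ │
│↳ ↓│   │ │ │
│ ╷ ╵ ╶─┴─┘ │
│ │↳ → → → B│
└─┴─────────┘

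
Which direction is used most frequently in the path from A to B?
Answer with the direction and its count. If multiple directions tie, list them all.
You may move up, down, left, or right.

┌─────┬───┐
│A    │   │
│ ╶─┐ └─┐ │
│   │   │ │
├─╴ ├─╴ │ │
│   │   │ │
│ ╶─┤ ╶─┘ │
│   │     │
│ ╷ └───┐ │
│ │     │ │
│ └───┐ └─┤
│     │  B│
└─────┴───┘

Directions: down, right, down, left, down, right, down, right, right, down, right
Counts: {'down': 5, 'right': 5, 'left': 1}
Most common: down and right (tied at 5 times each)

Solution:

┌─────┬───┐
│A    │   │
│ ╶─┐ └─┐ │
│↳ ↓│   │ │
├─╴ ├─╴ │ │
│↓ ↲│   │ │
│ ╶─┤ ╶─┘ │
│↳ ↓│     │
│ ╷ └───┐ │
│ │↳ → ↓│ │
│ └───┐ └─┤
│     │↳ B│
└─────┴───┘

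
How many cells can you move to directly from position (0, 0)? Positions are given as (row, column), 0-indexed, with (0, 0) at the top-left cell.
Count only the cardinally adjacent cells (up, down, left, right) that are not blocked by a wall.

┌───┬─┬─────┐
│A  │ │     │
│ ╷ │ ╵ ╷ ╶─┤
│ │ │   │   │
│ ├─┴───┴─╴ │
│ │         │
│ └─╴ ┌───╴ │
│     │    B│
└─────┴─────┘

Checking passable neighbors of (0, 0):
Neighbors: (1, 0), (0, 1)
Count: 2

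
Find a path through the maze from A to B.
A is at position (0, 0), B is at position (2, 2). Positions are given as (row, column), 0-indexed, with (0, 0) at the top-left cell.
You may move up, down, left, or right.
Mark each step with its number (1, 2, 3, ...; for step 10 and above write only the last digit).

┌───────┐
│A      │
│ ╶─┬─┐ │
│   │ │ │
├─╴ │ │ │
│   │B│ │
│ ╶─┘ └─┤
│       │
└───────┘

Finding the shortest path from (0, 0) to (2, 2):
Path length: 8 steps
Directions: down → right → down → left → down → right → right → up

Solution:

┌───────┐
│A      │
│ ╶─┬─┐ │
│1 2│ │ │
├─╴ │ │ │
│4 3│B│ │
│ ╶─┘ └─┤
│5 6 7  │
└───────┘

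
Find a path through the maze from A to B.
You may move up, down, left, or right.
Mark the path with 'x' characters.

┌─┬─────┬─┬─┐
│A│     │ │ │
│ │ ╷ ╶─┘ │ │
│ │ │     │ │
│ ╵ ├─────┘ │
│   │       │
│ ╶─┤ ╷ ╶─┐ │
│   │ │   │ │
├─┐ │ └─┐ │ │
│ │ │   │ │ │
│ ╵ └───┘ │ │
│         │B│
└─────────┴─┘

Finding the shortest path through the maze:
Path length: 18 steps
Directions: down → down → down → right → down → down → right → right → right → up → up → left → up → right → right → down → down → down

Solution:

┌─┬─────┬─┬─┐
│A│     │ │ │
│ │ ╷ ╶─┘ │ │
│x│ │     │ │
│ ╵ ├─────┘ │
│x  │  x x x│
│ ╶─┤ ╷ ╶─┐ │
│x x│ │x x│x│
├─┐ │ └─┐ │ │
│ │x│   │x│x│
│ ╵ └───┘ │ │
│  x x x x│B│
└─────────┴─┘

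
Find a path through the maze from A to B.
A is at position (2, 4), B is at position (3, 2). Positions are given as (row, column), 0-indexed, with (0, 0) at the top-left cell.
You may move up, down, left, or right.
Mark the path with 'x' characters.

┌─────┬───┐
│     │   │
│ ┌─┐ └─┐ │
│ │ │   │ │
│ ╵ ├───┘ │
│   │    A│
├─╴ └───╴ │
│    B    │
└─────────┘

Finding the shortest path from (2, 4) to (3, 2):
Path length: 3 steps
Directions: down → left → left

Solution:

┌─────┬───┐
│     │   │
│ ┌─┐ └─┐ │
│ │ │   │ │
│ ╵ ├───┘ │
│   │    A│
├─╴ └───╴ │
│    B x x│
└─────────┘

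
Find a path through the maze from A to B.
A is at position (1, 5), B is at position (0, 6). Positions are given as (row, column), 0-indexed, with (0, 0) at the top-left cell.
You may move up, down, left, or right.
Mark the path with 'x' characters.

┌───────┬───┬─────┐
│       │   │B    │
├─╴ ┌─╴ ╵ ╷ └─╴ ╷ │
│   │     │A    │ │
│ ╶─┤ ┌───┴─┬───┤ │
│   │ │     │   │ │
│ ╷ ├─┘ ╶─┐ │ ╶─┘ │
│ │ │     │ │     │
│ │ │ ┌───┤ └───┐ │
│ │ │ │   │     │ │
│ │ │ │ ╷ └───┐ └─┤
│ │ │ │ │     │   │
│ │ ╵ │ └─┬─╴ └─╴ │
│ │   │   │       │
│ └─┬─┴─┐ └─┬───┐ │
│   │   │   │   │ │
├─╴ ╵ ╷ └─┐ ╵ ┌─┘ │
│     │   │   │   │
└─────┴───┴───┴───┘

Finding the shortest path from (1, 5) to (0, 6):
Path length: 4 steps
Directions: right → right → up → left

Solution:

┌───────┬───┬─────┐
│       │   │B x  │
├─╴ ┌─╴ ╵ ╷ └─╴ ╷ │
│   │     │A x x│ │
│ ╶─┤ ┌───┴─┬───┤ │
│   │ │     │   │ │
│ ╷ ├─┘ ╶─┐ │ ╶─┘ │
│ │ │     │ │     │
│ │ │ ┌───┤ └───┐ │
│ │ │ │   │     │ │
│ │ │ │ ╷ └───┐ └─┤
│ │ │ │ │     │   │
│ │ ╵ │ └─┬─╴ └─╴ │
│ │   │   │       │
│ └─┬─┴─┐ └─┬───┐ │
│   │   │   │   │ │
├─╴ ╵ ╷ └─┐ ╵ ┌─┘ │
│     │   │   │   │
└─────┴───┴───┴───┘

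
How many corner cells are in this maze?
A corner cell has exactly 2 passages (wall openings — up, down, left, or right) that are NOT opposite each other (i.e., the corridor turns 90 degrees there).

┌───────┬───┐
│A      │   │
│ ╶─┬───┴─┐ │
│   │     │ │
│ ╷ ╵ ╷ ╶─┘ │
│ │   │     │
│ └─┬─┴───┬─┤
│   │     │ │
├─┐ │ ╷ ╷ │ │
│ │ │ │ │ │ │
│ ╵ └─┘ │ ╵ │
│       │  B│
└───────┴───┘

Counting corner cells (2 non-opposite passages):
Total corners: 16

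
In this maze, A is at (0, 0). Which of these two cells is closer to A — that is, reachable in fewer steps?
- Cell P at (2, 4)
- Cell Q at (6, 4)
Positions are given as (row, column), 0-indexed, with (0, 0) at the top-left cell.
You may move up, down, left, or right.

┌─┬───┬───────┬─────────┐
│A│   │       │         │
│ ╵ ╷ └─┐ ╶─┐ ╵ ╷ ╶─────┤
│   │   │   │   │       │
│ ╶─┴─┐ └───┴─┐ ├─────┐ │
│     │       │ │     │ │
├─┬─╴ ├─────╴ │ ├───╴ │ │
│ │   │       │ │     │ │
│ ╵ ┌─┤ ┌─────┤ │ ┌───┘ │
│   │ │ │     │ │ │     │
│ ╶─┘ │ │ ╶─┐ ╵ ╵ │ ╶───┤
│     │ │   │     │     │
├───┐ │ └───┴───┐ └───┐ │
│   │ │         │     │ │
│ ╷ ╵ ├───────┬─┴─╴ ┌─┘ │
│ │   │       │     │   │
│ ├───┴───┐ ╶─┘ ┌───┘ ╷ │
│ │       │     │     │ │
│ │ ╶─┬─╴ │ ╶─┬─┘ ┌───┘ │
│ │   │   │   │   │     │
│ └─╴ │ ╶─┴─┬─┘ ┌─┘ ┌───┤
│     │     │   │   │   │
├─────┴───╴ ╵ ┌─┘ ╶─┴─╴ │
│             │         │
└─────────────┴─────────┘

Shortest path A → P at (2, 4): 8 steps
Shortest path A → Q at (6, 4): 18 steps

P is closer (8 steps vs 18 steps).

Path to P:

┌─┬───┬───────┬─────────┐
│A│↱ ↓│       │         │
│ ╵ ╷ └─┐ ╶─┐ ╵ ╷ ╶─────┤
│↳ ↑│↳ ↓│   │   │       │
│ ╶─┴─┐ └───┴─┐ ├─────┐ │
│     │↳ P    │ │     │ │
├─┬─╴ ├─────╴ │ ├───╴ │ │
│ │   │       │ │     │ │
│ ╵ ┌─┤ ┌─────┤ │ ┌───┘ │
│   │ │ │     │ │ │     │
│ ╶─┘ │ │ ╶─┐ ╵ ╵ │ ╶───┤
│     │ │   │     │     │
├───┐ │ └───┴───┐ └───┐ │
│   │ │         │     │ │
│ ╷ ╵ ├───────┬─┴─╴ ┌─┘ │
│ │   │       │     │   │
│ ├───┴───┐ ╶─┘ ┌───┘ ╷ │
│ │       │     │     │ │
│ │ ╶─┬─╴ │ ╶─┬─┘ ┌───┘ │
│ │   │   │   │   │     │
│ └─╴ │ ╶─┴─┬─┘ ┌─┘ ┌───┤
│     │     │   │   │   │
├─────┴───╴ ╵ ┌─┘ ╶─┴─╴ │
│             │         │
└─────────────┴─────────┘

Path to Q:

┌─┬───┬───────┬─────────┐
│A│↱ ↓│       │         │
│ ╵ ╷ └─┐ ╶─┐ ╵ ╷ ╶─────┤
│↳ ↑│↳ ↓│   │   │       │
│ ╶─┴─┐ └───┴─┐ ├─────┐ │
│     │↳ → → ↓│ │     │ │
├─┬─╴ ├─────╴ │ ├───╴ │ │
│ │   │↓ ← ← ↲│ │     │ │
│ ╵ ┌─┤ ┌─────┤ │ ┌───┘ │
│   │ │↓│     │ │ │     │
│ ╶─┘ │ │ ╶─┐ ╵ ╵ │ ╶───┤
│     │↓│   │     │     │
├───┐ │ └───┴───┐ └───┐ │
│   │ │↳ Q      │     │ │
│ ╷ ╵ ├───────┬─┴─╴ ┌─┘ │
│ │   │       │     │   │
│ ├───┴───┐ ╶─┘ ┌───┘ ╷ │
│ │       │     │     │ │
│ │ ╶─┬─╴ │ ╶─┬─┘ ┌───┘ │
│ │   │   │   │   │     │
│ └─╴ │ ╶─┴─┬─┘ ┌─┘ ┌───┤
│     │     │   │   │   │
├─────┴───╴ ╵ ┌─┘ ╶─┴─╴ │
│             │         │
└─────────────┴─────────┘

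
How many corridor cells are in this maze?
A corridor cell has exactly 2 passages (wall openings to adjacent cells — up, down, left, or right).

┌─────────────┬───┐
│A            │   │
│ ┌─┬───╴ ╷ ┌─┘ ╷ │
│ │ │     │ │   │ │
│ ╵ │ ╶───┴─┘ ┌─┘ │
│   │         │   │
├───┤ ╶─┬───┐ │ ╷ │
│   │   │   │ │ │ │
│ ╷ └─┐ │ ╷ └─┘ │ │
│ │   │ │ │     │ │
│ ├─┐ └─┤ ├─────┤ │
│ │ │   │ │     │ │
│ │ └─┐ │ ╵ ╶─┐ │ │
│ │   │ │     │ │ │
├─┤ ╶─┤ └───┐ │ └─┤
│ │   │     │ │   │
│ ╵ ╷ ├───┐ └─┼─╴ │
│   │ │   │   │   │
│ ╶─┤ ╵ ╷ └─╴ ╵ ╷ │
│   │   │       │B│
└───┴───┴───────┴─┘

Counting cells with exactly 2 passages:
Total corridor cells: 66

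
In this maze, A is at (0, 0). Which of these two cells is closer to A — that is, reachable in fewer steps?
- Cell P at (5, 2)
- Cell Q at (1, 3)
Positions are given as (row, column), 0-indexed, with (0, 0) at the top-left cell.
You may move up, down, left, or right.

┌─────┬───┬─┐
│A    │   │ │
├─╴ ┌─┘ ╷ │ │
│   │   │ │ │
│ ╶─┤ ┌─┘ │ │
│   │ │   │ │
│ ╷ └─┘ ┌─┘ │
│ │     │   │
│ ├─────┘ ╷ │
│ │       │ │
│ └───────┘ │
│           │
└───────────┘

Shortest path A → P at (5, 2): 9 steps
Shortest path A → Q at (1, 3): 14 steps

P is closer (9 steps vs 14 steps).

Path to P:

┌─────┬───┬─┐
│A ↓  │   │ │
├─╴ ┌─┘ ╷ │ │
│↓ ↲│   │ │ │
│ ╶─┤ ┌─┘ │ │
│↓  │ │   │ │
│ ╷ └─┘ ┌─┘ │
│↓│     │   │
│ ├─────┘ ╷ │
│↓│       │ │
│ └───────┘ │
│↳ → P      │
└───────────┘

Path to Q:

┌─────┬───┬─┐
│A ↓  │↓ ↰│ │
├─╴ ┌─┘ ╷ │ │
│↓ ↲│  Q│↑│ │
│ ╶─┤ ┌─┘ │ │
│↳ ↓│ │↱ ↑│ │
│ ╷ └─┘ ┌─┘ │
│ │↳ → ↑│   │
│ ├─────┘ ╷ │
│ │       │ │
│ └───────┘ │
│           │
└───────────┘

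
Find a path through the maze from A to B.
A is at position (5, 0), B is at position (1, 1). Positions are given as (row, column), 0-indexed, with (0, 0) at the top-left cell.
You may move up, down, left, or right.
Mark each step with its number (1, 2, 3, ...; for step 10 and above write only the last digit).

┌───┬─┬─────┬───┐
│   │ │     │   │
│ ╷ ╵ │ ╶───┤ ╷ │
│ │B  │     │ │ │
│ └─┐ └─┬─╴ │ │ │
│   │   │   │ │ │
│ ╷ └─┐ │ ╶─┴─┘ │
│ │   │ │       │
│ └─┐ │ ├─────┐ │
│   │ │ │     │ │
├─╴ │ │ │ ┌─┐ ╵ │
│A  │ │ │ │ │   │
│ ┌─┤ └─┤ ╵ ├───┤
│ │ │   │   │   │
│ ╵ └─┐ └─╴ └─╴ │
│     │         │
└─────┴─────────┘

Finding the shortest path from (5, 0) to (1, 1):
Path length: 9 steps
Directions: right → up → left → up → up → up → up → right → down

Solution:

┌───┬─┬─────┬───┐
│7 8│ │     │   │
│ ╷ ╵ │ ╶───┤ ╷ │
│6│B  │     │ │ │
│ └─┐ └─┬─╴ │ │ │
│5  │   │   │ │ │
│ ╷ └─┐ │ ╶─┴─┘ │
│4│   │ │       │
│ └─┐ │ ├─────┐ │
│3 2│ │ │     │ │
├─╴ │ │ │ ┌─┐ ╵ │
│A 1│ │ │ │ │   │
│ ┌─┤ └─┤ ╵ ├───┤
│ │ │   │   │   │
│ ╵ └─┐ └─╴ └─╴ │
│     │         │
└─────┴─────────┘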